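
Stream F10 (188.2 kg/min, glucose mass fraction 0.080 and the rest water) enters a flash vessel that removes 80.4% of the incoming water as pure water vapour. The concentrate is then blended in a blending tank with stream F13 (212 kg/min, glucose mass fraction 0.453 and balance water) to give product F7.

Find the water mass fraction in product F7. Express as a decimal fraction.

Vapour removed = 0.804×0.920×188.2 = 139.21 kg/min; concentrate = 48.992 kg/min.
water reaching the mixer = 33.936 (from concentrate) + 212×0.547 = 149.9 kg/min.
Product flow = 48.992 + 212 = 260.99 kg/min; water fraction = 0.574.

0.574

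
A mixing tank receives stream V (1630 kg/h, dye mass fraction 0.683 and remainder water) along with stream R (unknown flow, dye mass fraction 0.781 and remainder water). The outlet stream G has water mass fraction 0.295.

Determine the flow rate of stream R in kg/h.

Let R be the unknown flow. Total out = 1630 + R.
water balance: 516.71 + 0.219·R = 0.295·(1630 + R)
(0.219 − 0.295)·R = 0.295×1630 − 516.71 = -35.86
R = -35.86 / -0.076 = 471.84 kg/h

471.8 kg/h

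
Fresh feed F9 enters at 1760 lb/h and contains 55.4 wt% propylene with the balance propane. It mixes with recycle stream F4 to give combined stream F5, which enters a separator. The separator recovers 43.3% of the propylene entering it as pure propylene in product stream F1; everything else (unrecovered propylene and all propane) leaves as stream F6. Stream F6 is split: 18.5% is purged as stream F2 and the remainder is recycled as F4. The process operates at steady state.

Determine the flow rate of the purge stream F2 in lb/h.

propane enters only via F9 and leaves only via the purge: 1760×0.446 = 0.185×(propane in F6), and the separator passes all propane, so propane in F5 = propane in F6 = 4243 lb/h.
propylene in F5: m_A = 1760×0.554 + (1−0.185)·(1−0.433)·m_A, so m_A = 975.04/0.5379 = 1812.7 lb/h.
F6 = (1−0.433)×1812.7 + 4243 = 5270.8 lb/h.
Purge F2 = 0.185×5270.8 = 975.1 lb/h.

975.1 lb/h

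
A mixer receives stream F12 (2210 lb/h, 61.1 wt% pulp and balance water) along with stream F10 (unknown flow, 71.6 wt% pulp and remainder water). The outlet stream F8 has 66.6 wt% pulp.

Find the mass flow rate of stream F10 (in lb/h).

Let F10 be the unknown flow. Total out = 2210 + F10.
pulp balance: 1350.3 + 0.716·F10 = 0.666·(2210 + F10)
(0.716 − 0.666)·F10 = 0.666×2210 − 1350.3 = 121.55
F10 = 121.55 / 0.050 = 2431 lb/h

2431 lb/h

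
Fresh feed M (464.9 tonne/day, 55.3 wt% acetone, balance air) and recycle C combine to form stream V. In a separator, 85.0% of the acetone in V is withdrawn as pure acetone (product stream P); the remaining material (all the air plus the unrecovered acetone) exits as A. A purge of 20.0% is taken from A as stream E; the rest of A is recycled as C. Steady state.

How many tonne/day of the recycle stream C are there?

866.3 tonne/day

air enters only via M and leaves only via the purge: 464.9×0.447 = 0.200×(air in A), and the separator passes all air, so air in V = air in A = 1039.1 tonne/day.
acetone in V: m_A = 464.9×0.553 + (1−0.200)·(1−0.850)·m_A, so m_A = 257.09/0.8800 = 292.15 tonne/day.
A = (1−0.850)×292.15 + 1039.1 = 1082.9 tonne/day.
Recycle C = (1−0.200)×1082.9 = 866.3 tonne/day.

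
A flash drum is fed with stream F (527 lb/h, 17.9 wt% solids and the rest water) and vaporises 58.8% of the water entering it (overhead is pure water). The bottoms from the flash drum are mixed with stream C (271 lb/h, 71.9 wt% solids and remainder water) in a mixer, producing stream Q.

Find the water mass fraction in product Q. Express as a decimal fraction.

Vapour removed = 0.588×0.821×527 = 254.41 lb/h; concentrate = 272.59 lb/h.
water reaching the mixer = 178.26 (from concentrate) + 271×0.281 = 254.41 lb/h.
Product flow = 272.59 + 271 = 543.59 lb/h; water fraction = 0.468.

0.468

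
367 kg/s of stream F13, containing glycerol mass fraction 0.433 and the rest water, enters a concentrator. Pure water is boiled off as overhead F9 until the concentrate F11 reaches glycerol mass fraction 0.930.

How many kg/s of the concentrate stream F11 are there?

glycerol is conserved: 367×0.433 = 158.91 kg/s all reports to the concentrate.
Concentrate = 158.91/(target fraction) = 170.87 kg/s.

170.9 kg/s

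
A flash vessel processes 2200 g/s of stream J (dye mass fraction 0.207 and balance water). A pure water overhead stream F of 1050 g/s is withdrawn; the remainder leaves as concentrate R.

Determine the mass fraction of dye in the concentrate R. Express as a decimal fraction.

dye is not removed: 2200×0.207 = 455.4 g/s of dye enters R.
Concentrate = 2200 − 1050 = 1150 g/s.
Mass fraction = 455.4/1150 = 0.396.

0.396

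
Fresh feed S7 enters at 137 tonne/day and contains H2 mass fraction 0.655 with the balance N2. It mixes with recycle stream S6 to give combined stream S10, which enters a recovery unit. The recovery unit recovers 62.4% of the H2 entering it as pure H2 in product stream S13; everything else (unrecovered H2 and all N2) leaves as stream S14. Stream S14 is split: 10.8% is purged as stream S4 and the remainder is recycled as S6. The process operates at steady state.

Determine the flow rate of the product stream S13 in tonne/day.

84.25 tonne/day

H2 in S10: m_A = 137×0.655 + (1−0.108)·(1−0.624)·m_A, so m_A = 89.735/0.6646 = 135.02 tonne/day.
Product S13 = 0.624×135.02 = 84.252 tonne/day.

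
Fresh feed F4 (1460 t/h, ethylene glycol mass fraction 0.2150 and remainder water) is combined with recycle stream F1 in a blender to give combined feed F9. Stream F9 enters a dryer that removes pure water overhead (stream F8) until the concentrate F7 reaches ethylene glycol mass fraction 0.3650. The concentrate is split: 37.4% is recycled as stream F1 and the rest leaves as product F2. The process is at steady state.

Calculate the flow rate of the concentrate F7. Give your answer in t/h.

1374 t/h

Overall ethylene glycol balance (none leaves overhead): ethylene glycol in fresh feed = ethylene glycol in product, i.e. 1460×0.215 = (1−0.374)·F7·0.365.
F7 = 313.9/(0.365×0.626) = 1373.8 t/h.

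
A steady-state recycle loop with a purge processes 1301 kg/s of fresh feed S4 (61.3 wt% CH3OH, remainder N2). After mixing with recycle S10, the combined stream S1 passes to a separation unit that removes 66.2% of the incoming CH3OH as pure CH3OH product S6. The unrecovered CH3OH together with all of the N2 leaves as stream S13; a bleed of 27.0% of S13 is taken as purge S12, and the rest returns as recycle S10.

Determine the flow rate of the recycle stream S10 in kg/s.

N2 enters only via S4 and leaves only via the purge: 1301×0.387 = 0.270×(N2 in S13), and the separation unit passes all N2, so N2 in S1 = N2 in S13 = 1864.8 kg/s.
CH3OH in S1: m_A = 1301×0.613 + (1−0.270)·(1−0.662)·m_A, so m_A = 797.51/0.7533 = 1058.7 kg/s.
S13 = (1−0.662)×1058.7 + 1864.8 = 2222.6 kg/s.
Recycle S10 = (1−0.270)×2222.6 = 1622.5 kg/s.

1623 kg/s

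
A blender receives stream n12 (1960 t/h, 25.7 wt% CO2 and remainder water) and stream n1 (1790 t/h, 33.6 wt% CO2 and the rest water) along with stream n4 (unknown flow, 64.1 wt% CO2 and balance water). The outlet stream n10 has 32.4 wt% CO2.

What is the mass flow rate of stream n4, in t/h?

Let n4 be the unknown flow. Total out = 3750 + n4.
CO2 balance: 1105.2 + 0.641·n4 = 0.324·(3750 + n4)
(0.641 − 0.324)·n4 = 0.324×3750 − 1105.2 = 109.84
n4 = 109.84 / 0.317 = 346.5 t/h

346.5 t/h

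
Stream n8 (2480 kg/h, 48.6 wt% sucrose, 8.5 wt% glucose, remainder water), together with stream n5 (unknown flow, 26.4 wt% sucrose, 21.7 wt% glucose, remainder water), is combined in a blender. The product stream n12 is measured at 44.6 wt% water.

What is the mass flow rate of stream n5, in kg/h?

Let n5 be the unknown flow. Total out = 2480 + n5.
water balance: 1063.9 + 0.519·n5 = 0.446·(2480 + n5)
(0.519 − 0.446)·n5 = 0.446×2480 − 1063.9 = 42.16
n5 = 42.16 / 0.073 = 577.53 kg/h

577.5 kg/h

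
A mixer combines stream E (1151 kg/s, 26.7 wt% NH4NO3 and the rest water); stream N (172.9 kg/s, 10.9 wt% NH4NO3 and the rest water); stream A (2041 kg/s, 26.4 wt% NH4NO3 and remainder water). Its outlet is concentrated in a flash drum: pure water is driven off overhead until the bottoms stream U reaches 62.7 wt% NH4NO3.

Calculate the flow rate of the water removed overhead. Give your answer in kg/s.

1985 kg/s

NH4NO3 entering = 1151×0.267 + 172.9×0.109 + 2041×0.264 = 864.99 kg/s.
All NH4NO3 reports to U, so U = 864.99/0.627 = 1379.6 kg/s.
Total feed = 3364.9 kg/s; overhead = 3364.9 − 1379.6 = 1985.3 kg/s.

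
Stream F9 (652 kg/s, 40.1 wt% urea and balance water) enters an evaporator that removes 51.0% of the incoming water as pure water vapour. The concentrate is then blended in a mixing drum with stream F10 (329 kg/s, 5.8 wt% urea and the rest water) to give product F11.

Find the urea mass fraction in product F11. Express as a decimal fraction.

0.359

Vapour removed = 0.510×0.599×652 = 199.18 kg/s; concentrate = 452.82 kg/s.
urea reaching the mixer = 261.45 (from concentrate) + 329×0.058 = 280.53 kg/s.
Product flow = 452.82 + 329 = 781.82 kg/s; urea fraction = 0.359.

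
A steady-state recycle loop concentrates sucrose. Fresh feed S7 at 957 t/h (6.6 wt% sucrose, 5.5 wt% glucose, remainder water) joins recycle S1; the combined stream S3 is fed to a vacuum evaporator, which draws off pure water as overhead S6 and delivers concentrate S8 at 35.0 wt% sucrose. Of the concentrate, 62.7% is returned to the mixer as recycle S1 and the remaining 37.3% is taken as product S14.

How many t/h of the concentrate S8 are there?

Overall sucrose balance (none leaves overhead): sucrose in fresh feed = sucrose in product, i.e. 957×0.066 = (1−0.627)·S8·0.350.
S8 = 63.162/(0.350×0.373) = 483.81 t/h.

483.8 t/h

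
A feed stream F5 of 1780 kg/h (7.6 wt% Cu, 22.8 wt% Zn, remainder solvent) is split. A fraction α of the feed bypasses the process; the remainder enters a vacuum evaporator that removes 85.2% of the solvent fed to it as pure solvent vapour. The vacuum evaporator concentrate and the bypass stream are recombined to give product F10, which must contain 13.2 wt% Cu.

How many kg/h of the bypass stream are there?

All 1780×0.076 = 135.28 kg/h of Cu reaches F10, so F10 = 135.28/0.132 = 1024.8 kg/h and vapour = 755.15 kg/h.
The evaporator receives (1−α)·1780 of feed at 0.696 solvent and removes 0.852 of that solvent:
0.852×0.696×(1−α)×1780 = 755.15
(1−α) = 755.15/1055.5 = 0.7154;  α = 0.2846.
Bypass flow = 0.2846×1780 = 506.54 kg/h.

506.5 kg/h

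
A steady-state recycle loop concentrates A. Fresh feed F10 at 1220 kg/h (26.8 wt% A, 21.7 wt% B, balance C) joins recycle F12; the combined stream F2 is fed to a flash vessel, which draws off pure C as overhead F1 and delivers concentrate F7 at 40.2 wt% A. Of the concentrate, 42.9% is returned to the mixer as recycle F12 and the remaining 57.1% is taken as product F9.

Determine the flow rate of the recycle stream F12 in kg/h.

Overall A balance (none leaves overhead): A in fresh feed = A in product, i.e. 1220×0.268 = (1−0.429)·F7·0.402.
F7 = 326.96/(0.402×0.571) = 1424.4 kg/h.
Recycle F12 = 0.429×1424.4 = 611.07 kg/h.

611.1 kg/h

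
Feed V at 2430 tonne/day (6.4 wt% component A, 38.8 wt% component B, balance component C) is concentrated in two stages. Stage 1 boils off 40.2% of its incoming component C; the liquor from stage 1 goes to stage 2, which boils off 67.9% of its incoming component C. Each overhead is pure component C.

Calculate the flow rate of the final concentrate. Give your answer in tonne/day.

1354 tonne/day

component C in feed = 2430×0.548 = 1331.6 tonne/day.
After stage 1: component C left = (1−0.402)×1331.6 = 796.32; stream total = 1894.7 tonne/day.
After stage 2: component C left = (1−0.679)×796.32 = 255.62; final concentrate = 1354 tonne/day.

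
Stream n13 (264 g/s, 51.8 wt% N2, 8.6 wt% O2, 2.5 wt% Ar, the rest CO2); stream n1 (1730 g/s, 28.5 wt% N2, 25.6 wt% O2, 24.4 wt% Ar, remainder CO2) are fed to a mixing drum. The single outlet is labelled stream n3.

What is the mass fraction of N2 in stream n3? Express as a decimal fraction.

Total flow out = 264 + 1730 = 1994 g/s.
N2 in = 264×0.518 + 1730×0.285 = 629.8 g/s.
N2 mass fraction in n3 = 629.8/1994 = 0.316.

0.316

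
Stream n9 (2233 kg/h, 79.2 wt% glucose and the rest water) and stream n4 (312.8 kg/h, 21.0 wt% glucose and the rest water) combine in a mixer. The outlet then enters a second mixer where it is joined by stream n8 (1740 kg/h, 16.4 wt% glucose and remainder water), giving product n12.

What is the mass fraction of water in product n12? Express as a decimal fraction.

Overall, product flow = 4285.8 kg/h.
water in = 2233×0.208 + 312.8×0.790 + 1740×0.836 = 2166.2 kg/h.
water fraction in n12 = 0.505.

0.505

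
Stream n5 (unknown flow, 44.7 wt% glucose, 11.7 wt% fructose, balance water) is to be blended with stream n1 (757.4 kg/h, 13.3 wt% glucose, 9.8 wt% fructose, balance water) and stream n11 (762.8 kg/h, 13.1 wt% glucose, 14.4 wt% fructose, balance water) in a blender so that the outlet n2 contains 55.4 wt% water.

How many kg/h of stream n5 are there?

Let n5 be the unknown flow. Total out = 1520.2 + n5.
water balance: 1135.5 + 0.436·n5 = 0.554·(1520.2 + n5)
(0.436 − 0.554)·n5 = 0.554×1520.2 − 1135.5 = -293.28
n5 = -293.28 / -0.118 = 2485.4 kg/h

2485 kg/h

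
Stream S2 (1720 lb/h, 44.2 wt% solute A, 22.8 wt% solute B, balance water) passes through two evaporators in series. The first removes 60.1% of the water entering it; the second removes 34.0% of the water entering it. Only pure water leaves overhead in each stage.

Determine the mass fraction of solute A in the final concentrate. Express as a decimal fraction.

water in feed = 1720×0.330 = 567.6 lb/h.
After stage 1: water left = (1−0.601)×567.6 = 226.47; stream total = 1378.9 lb/h.
After stage 2: water left = (1−0.340)×226.47 = 149.47; final concentrate = 1301.9 lb/h.
solute A fraction = 760.24/1301.9 = 0.5840.

0.5840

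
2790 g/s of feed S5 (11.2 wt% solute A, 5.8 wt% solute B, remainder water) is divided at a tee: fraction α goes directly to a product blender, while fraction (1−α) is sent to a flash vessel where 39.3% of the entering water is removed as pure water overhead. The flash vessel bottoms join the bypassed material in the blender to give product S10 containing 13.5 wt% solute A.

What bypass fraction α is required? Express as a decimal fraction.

0.478

All 2790×0.112 = 312.48 g/s of solute A reaches S10, so S10 = 312.48/0.135 = 2314.7 g/s and vapour = 475.33 g/s.
The evaporator receives (1−α)·2790 of feed at 0.830 water and removes 0.393 of that water:
0.393×0.830×(1−α)×2790 = 475.33
(1−α) = 475.33/910.07 = 0.5223;  α = 0.4777.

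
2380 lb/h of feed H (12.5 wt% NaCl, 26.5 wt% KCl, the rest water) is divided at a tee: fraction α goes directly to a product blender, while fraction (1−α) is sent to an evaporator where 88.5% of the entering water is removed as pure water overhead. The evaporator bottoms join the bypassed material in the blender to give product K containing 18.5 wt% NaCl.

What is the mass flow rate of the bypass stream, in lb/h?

All 2380×0.125 = 297.5 lb/h of NaCl reaches K, so K = 297.5/0.185 = 1608.1 lb/h and vapour = 771.89 lb/h.
The evaporator receives (1−α)·2380 of feed at 0.610 water and removes 0.885 of that water:
0.885×0.610×(1−α)×2380 = 771.89
(1−α) = 771.89/1284.8 = 0.6008;  α = 0.3992.
Bypass flow = 0.3992×2380 = 950.17 lb/h.

950.2 lb/h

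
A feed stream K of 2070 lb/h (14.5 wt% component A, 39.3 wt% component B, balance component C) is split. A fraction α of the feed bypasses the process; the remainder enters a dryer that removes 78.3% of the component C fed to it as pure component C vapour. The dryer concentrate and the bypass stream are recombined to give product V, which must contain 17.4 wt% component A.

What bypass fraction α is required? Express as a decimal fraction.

0.539

All 2070×0.145 = 300.15 lb/h of component A reaches V, so V = 300.15/0.174 = 1725 lb/h and vapour = 345 lb/h.
The evaporator receives (1−α)·2070 of feed at 0.462 component C and removes 0.783 of that component C:
0.783×0.462×(1−α)×2070 = 345
(1−α) = 345/748.81 = 0.4607;  α = 0.5393.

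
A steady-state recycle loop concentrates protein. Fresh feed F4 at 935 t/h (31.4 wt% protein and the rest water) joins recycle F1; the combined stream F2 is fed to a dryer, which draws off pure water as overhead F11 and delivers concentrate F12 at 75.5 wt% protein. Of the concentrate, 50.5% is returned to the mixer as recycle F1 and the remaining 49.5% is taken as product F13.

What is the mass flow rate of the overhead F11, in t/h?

Overall protein balance (none leaves overhead): protein in fresh feed = protein in product, i.e. 935×0.314 = (1−0.505)·F12·0.755.
F12 = 293.59/(0.755×0.495) = 785.58 t/h.
Recycle F1 = 0.505×785.58 = 396.72 t/h.
Combined feed F2 = 935 + 396.72 = 1331.7 t/h.
Overhead F11 = F2 − F12 = 1331.7 − 785.58 = 546.14 t/h.

546.1 t/h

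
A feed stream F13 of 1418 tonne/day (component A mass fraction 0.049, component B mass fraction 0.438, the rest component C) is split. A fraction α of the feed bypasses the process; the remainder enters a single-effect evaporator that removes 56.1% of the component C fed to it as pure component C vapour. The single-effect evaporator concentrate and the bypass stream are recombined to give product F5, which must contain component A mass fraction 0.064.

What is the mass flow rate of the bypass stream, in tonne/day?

All 1418×0.049 = 69.482 tonne/day of component A reaches F5, so F5 = 69.482/0.064 = 1085.7 tonne/day and vapour = 332.34 tonne/day.
The evaporator receives (1−α)·1418 of feed at 0.513 component C and removes 0.561 of that component C:
0.561×0.513×(1−α)×1418 = 332.34
(1−α) = 332.34/408.09 = 0.8144;  α = 0.1856.
Bypass flow = 0.1856×1418 = 263.2 tonne/day.

263.2 tonne/day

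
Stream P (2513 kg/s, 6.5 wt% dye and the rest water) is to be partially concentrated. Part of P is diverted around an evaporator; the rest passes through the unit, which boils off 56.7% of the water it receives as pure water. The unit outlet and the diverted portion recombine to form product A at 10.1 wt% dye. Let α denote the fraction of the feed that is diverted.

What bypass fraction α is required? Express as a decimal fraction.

All 2513×0.065 = 163.34 kg/s of dye reaches A, so A = 163.34/0.101 = 1617.3 kg/s and vapour = 895.72 kg/s.
The evaporator receives (1−α)·2513 of feed at 0.935 water and removes 0.567 of that water:
0.567×0.935×(1−α)×2513 = 895.72
(1−α) = 895.72/1332.3 = 0.6723;  α = 0.3277.

0.328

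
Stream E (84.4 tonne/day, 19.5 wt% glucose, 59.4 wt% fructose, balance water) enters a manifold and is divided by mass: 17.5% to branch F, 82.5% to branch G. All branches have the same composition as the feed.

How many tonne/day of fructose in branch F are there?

Branch F total = 0.175×84.4 = 14.77 tonne/day.
fructose in F = 0.594×14.77 = 8.7734 tonne/day.

8.773 tonne/day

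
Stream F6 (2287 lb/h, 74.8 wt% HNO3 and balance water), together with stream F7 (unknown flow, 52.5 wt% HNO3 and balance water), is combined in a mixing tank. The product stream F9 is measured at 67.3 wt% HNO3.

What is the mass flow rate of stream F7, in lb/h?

Let F7 be the unknown flow. Total out = 2287 + F7.
HNO3 balance: 1710.7 + 0.525·F7 = 0.673·(2287 + F7)
(0.525 − 0.673)·F7 = 0.673×2287 − 1710.7 = -171.52
F7 = -171.52 / -0.148 = 1159 lb/h

1159 lb/h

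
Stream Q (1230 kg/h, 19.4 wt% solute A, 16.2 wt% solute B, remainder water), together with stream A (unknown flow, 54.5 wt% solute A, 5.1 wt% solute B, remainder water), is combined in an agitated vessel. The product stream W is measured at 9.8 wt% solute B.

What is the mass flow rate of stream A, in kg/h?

Let A be the unknown flow. Total out = 1230 + A.
solute B balance: 199.26 + 0.051·A = 0.098·(1230 + A)
(0.051 − 0.098)·A = 0.098×1230 − 199.26 = -78.72
A = -78.72 / -0.047 = 1674.9 kg/h

1675 kg/h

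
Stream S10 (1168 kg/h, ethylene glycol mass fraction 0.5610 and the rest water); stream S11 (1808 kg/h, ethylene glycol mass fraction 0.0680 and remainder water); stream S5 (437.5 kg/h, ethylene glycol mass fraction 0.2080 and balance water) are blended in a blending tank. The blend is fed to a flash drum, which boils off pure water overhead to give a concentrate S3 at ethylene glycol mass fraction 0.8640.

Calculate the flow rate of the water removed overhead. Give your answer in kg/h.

2407 kg/h

ethylene glycol entering = 1168×0.561 + 1808×0.068 + 437.5×0.208 = 869.19 kg/h.
All ethylene glycol reports to S3, so S3 = 869.19/0.864 = 1006 kg/h.
Total feed = 3413.5 kg/h; overhead = 3413.5 − 1006 = 2407.5 kg/h.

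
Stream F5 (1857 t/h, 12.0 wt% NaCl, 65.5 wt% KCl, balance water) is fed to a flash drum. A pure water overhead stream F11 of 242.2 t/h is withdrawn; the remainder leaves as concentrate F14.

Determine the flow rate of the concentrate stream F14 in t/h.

1615 t/h

Concentrate = 1857 − 242.2 = 1614.8 t/h.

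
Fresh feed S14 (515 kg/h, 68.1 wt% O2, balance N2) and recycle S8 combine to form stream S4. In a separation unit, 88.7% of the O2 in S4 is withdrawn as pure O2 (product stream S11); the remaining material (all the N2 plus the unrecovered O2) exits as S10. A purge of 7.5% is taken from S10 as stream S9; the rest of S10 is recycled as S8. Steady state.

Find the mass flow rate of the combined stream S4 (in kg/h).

N2 enters only via S14 and leaves only via the purge: 515×0.319 = 0.075×(N2 in S10), and the separation unit passes all N2, so N2 in S4 = N2 in S10 = 2190.5 kg/h.
O2 in S4: m_A = 515×0.681 + (1−0.075)·(1−0.887)·m_A, so m_A = 350.72/0.8955 = 391.65 kg/h.
S4 = 391.65 + 2190.5 = 2582.1 kg/h.

2582 kg/h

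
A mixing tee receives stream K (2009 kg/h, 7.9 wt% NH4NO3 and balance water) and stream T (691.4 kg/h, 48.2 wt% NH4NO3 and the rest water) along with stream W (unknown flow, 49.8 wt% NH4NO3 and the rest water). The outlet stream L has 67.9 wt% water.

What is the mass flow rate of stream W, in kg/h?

Let W be the unknown flow. Total out = 2700.4 + W.
water balance: 2208.4 + 0.502·W = 0.679·(2700.4 + W)
(0.502 − 0.679)·W = 0.679×2700.4 − 2208.4 = -374.86
W = -374.86 / -0.177 = 2117.9 kg/h

2118 kg/h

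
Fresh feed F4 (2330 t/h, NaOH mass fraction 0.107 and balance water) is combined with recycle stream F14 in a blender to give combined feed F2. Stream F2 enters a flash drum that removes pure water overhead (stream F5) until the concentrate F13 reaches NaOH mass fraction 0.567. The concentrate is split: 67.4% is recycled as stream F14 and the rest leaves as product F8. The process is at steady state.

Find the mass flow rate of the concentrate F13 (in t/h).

Overall NaOH balance (none leaves overhead): NaOH in fresh feed = NaOH in product, i.e. 2330×0.107 = (1−0.674)·F13·0.567.
F13 = 249.31/(0.567×0.326) = 1348.8 t/h.

1349 t/h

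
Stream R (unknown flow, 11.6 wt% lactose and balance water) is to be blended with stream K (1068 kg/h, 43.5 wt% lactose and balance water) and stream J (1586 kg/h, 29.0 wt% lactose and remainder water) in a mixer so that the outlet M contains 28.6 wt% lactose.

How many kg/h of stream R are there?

973.4 kg/h

Let R be the unknown flow. Total out = 2654 + R.
lactose balance: 924.52 + 0.116·R = 0.286·(2654 + R)
(0.116 − 0.286)·R = 0.286×2654 − 924.52 = -165.48
R = -165.48 / -0.170 = 973.39 kg/h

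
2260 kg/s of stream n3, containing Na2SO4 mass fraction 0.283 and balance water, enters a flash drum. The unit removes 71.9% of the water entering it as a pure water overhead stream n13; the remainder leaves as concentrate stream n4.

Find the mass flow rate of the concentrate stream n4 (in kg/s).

water entering = 2260×0.717 = 1620.4 kg/s; overhead removed = 0.719×1620.4 = 1165.1 kg/s.
Concentrate = 2260 − 1165.1 = 1094.9 kg/s.

1095 kg/s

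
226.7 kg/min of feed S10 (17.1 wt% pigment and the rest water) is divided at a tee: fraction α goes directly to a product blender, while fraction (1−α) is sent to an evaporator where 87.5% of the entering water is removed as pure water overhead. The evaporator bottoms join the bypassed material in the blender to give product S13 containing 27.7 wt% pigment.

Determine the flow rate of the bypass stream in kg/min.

107.1 kg/min

All 226.7×0.171 = 38.766 kg/min of pigment reaches S13, so S13 = 38.766/0.277 = 139.95 kg/min and vapour = 86.752 kg/min.
The evaporator receives (1−α)·226.7 of feed at 0.829 water and removes 0.875 of that water:
0.875×0.829×(1−α)×226.7 = 86.752
(1−α) = 86.752/164.44 = 0.5275;  α = 0.4725.
Bypass flow = 0.4725×226.7 = 107.1 kg/min.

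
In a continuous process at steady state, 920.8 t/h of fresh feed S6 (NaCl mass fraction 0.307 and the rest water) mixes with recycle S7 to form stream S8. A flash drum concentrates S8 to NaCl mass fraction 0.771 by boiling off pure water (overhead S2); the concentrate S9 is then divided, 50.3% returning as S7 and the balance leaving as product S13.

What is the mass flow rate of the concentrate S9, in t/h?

737.7 t/h

Overall NaCl balance (none leaves overhead): NaCl in fresh feed = NaCl in product, i.e. 920.8×0.307 = (1−0.503)·S9·0.771.
S9 = 282.69/(0.771×0.497) = 737.72 t/h.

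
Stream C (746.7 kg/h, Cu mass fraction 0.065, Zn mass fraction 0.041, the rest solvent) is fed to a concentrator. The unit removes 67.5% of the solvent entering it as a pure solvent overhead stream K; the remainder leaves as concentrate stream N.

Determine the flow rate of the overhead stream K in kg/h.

450.6 kg/h

solvent entering = 746.7×0.894 = 667.55 kg/h; overhead removed = 0.675×667.55 = 450.6 kg/h.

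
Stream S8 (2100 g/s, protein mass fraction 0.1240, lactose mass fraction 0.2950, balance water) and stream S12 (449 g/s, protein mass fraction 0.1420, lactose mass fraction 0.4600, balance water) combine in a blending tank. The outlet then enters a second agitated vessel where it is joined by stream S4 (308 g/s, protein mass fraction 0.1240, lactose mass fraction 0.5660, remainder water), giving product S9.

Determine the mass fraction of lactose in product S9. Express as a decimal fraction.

0.3501

Overall, product flow = 2857 g/s.
lactose in = 2100×0.295 + 449×0.460 + 308×0.566 = 1000.4 g/s.
lactose fraction in S9 = 0.3501.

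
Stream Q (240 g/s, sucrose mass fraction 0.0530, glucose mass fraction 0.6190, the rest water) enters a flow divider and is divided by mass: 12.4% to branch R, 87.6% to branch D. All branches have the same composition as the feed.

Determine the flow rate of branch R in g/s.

Branch R flow = 0.124×240 = 29.76 g/s.

29.76 g/s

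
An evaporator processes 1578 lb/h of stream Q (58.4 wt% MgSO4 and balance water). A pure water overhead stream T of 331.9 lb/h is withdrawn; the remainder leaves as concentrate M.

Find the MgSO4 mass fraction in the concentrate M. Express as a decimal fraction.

MgSO4 is not removed: 1578×0.584 = 921.55 lb/h of MgSO4 enters M.
Concentrate = 1578 − 331.9 = 1246.1 lb/h.
Mass fraction = 921.55/1246.1 = 0.740.

0.740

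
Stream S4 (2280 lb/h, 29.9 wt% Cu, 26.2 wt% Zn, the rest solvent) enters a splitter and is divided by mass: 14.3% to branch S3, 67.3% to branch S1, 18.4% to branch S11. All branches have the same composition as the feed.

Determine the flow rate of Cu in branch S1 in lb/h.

458.8 lb/h

Branch S1 total = 0.673×2280 = 1534.4 lb/h.
Cu in S1 = 0.299×1534.4 = 458.8 lb/h.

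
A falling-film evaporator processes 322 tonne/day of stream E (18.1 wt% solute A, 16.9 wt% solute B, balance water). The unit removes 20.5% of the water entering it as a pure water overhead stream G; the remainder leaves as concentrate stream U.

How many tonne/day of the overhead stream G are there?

42.91 tonne/day

water entering = 322×0.650 = 209.3 tonne/day; overhead removed = 0.205×209.3 = 42.907 tonne/day.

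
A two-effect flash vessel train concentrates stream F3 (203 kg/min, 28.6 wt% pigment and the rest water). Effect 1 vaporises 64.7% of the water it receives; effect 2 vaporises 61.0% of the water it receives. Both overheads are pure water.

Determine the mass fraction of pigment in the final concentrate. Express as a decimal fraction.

0.744

water in feed = 203×0.714 = 144.94 kg/min.
After stage 1: water left = (1−0.647)×144.94 = 51.165; stream total = 109.22 kg/min.
After stage 2: water left = (1−0.610)×51.165 = 19.954; final concentrate = 78.012 kg/min.
pigment fraction = 58.058/78.012 = 0.744.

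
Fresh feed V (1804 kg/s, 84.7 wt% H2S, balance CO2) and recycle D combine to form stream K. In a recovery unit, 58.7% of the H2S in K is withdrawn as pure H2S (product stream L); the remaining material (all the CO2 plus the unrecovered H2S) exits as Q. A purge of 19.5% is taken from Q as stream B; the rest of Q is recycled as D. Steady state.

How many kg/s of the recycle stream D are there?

CO2 enters only via V and leaves only via the purge: 1804×0.153 = 0.195×(CO2 in Q), and the recovery unit passes all CO2, so CO2 in K = CO2 in Q = 1415.4 kg/s.
H2S in K: m_A = 1804×0.847 + (1−0.195)·(1−0.587)·m_A, so m_A = 1528/0.6675 = 2289 kg/s.
Q = (1−0.587)×2289 + 1415.4 = 2360.8 kg/s.
Recycle D = (1−0.195)×2360.8 = 1900.4 kg/s.

1900 kg/s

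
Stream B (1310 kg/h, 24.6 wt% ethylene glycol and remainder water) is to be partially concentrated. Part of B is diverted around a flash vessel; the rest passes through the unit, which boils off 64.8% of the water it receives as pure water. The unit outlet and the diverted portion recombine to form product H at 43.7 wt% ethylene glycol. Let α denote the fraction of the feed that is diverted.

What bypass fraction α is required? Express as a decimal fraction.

All 1310×0.246 = 322.26 kg/h of ethylene glycol reaches H, so H = 322.26/0.437 = 737.44 kg/h and vapour = 572.56 kg/h.
The evaporator receives (1−α)·1310 of feed at 0.754 water and removes 0.648 of that water:
0.648×0.754×(1−α)×1310 = 572.56
(1−α) = 572.56/640.06 = 0.8946;  α = 0.1054.

0.105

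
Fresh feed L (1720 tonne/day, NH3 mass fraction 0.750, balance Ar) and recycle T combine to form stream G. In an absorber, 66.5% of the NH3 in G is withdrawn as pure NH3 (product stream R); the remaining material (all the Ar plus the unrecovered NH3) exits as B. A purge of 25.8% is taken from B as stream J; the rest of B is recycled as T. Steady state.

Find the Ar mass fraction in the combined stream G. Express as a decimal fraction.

Ar enters only via L and leaves only via the purge: 1720×0.250 = 0.258×(Ar in B), and the absorber passes all Ar, so Ar in G = Ar in B = 1666.7 tonne/day.
NH3 in G: m_A = 1720×0.750 + (1−0.258)·(1−0.665)·m_A, so m_A = 1290/0.7514 = 1716.7 tonne/day.
G = 1716.7 + 1666.7 = 3383.4 tonne/day.
Ar fraction in G = 1666.7/3383.4 = 0.493.

0.493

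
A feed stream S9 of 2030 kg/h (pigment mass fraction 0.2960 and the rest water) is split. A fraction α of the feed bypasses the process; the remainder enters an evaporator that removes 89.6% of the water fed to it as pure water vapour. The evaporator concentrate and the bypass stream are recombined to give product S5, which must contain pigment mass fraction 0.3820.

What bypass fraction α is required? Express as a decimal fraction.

0.643

All 2030×0.296 = 600.88 kg/h of pigment reaches S5, so S5 = 600.88/0.382 = 1573 kg/h and vapour = 457.02 kg/h.
The evaporator receives (1−α)·2030 of feed at 0.704 water and removes 0.896 of that water:
0.896×0.704×(1−α)×2030 = 457.02
(1−α) = 457.02/1280.5 = 0.3569;  α = 0.6431.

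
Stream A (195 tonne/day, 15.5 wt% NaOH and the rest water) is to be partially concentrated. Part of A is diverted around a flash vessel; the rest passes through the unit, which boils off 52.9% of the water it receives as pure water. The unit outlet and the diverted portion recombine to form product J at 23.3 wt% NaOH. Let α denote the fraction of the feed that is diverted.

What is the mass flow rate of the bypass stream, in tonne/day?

All 195×0.155 = 30.225 tonne/day of NaOH reaches J, so J = 30.225/0.233 = 129.72 tonne/day and vapour = 65.279 tonne/day.
The evaporator receives (1−α)·195 of feed at 0.845 water and removes 0.529 of that water:
0.529×0.845×(1−α)×195 = 65.279
(1−α) = 65.279/87.166 = 0.7489;  α = 0.2511.
Bypass flow = 0.2511×195 = 48.964 tonne/day.

48.96 tonne/day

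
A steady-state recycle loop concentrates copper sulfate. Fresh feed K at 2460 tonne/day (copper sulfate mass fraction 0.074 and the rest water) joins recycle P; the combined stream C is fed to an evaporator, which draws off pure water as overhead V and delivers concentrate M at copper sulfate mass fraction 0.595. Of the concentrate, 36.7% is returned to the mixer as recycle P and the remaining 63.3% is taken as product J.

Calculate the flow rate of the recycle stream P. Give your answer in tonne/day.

177.4 tonne/day

Overall copper sulfate balance (none leaves overhead): copper sulfate in fresh feed = copper sulfate in product, i.e. 2460×0.074 = (1−0.367)·M·0.595.
M = 182.04/(0.595×0.633) = 483.33 tonne/day.
Recycle P = 0.367×483.33 = 177.38 tonne/day.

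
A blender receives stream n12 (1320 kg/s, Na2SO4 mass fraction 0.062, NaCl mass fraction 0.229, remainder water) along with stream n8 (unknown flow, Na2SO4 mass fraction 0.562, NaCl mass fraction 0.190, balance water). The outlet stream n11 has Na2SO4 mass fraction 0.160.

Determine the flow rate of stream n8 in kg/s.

Let n8 be the unknown flow. Total out = 1320 + n8.
Na2SO4 balance: 81.84 + 0.562·n8 = 0.160·(1320 + n8)
(0.562 − 0.160)·n8 = 0.160×1320 − 81.84 = 129.36
n8 = 129.36 / 0.402 = 321.79 kg/s

321.8 kg/s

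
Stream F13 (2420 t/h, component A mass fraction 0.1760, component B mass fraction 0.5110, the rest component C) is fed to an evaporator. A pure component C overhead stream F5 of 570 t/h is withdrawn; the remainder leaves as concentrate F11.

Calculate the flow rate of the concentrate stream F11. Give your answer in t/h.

Concentrate = 2420 − 570 = 1850 t/h.

1850 t/h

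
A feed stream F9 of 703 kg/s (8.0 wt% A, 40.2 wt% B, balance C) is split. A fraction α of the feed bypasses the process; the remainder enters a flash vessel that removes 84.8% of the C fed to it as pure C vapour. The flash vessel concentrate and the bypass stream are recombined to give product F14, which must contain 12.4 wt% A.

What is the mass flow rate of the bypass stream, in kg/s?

All 703×0.080 = 56.24 kg/s of A reaches F14, so F14 = 56.24/0.124 = 453.55 kg/s and vapour = 249.45 kg/s.
The evaporator receives (1−α)·703 of feed at 0.518 C and removes 0.848 of that C:
0.848×0.518×(1−α)×703 = 249.45
(1−α) = 249.45/308.8 = 0.8078;  α = 0.1922.
Bypass flow = 0.1922×703 = 135.11 kg/s.

135.1 kg/s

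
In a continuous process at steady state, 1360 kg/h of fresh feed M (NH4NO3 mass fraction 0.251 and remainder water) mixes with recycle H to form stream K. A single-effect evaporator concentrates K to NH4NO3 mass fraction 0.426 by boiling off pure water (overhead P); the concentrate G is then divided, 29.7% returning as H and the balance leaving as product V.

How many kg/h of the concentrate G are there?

1140 kg/h

Overall NH4NO3 balance (none leaves overhead): NH4NO3 in fresh feed = NH4NO3 in product, i.e. 1360×0.251 = (1−0.297)·G·0.426.
G = 341.36/(0.426×0.703) = 1139.9 kg/h.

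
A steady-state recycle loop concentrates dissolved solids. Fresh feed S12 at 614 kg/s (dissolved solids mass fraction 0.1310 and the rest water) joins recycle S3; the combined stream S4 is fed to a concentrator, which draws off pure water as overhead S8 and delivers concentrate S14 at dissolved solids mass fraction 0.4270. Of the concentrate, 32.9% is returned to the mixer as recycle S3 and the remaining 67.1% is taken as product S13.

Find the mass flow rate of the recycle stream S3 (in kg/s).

Overall dissolved solids balance (none leaves overhead): dissolved solids in fresh feed = dissolved solids in product, i.e. 614×0.131 = (1−0.329)·S14·0.427.
S14 = 80.434/(0.427×0.671) = 280.73 kg/s.
Recycle S3 = 0.329×280.73 = 92.36 kg/s.

92.36 kg/s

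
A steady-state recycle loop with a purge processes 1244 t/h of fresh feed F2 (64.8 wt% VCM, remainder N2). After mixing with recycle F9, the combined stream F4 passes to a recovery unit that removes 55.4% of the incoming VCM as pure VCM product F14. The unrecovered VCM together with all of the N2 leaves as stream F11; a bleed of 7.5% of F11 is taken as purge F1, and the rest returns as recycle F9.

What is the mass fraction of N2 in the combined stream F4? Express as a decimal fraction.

N2 enters only via F2 and leaves only via the purge: 1244×0.352 = 0.075×(N2 in F11), and the recovery unit passes all N2, so N2 in F4 = N2 in F11 = 5838.5 t/h.
VCM in F4: m_A = 1244×0.648 + (1−0.075)·(1−0.554)·m_A, so m_A = 806.11/0.5875 = 1372.2 t/h.
F4 = 1372.2 + 5838.5 = 7210.7 t/h.
N2 fraction in F4 = 5838.5/7210.7 = 0.810.

0.810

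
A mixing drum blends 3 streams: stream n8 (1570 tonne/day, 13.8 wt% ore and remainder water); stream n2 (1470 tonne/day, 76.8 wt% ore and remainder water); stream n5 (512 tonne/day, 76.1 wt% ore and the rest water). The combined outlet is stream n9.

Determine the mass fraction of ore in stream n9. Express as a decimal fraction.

0.489

Total flow out = 1570 + 1470 + 512 = 3552 tonne/day.
ore in = 1570×0.138 + 1470×0.768 + 512×0.761 = 1735.3 tonne/day.
ore mass fraction in n9 = 1735.3/3552 = 0.489.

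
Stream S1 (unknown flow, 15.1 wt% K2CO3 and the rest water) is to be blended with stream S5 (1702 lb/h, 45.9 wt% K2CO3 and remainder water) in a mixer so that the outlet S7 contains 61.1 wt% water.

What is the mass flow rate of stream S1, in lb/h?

500.6 lb/h

Let S1 be the unknown flow. Total out = 1702 + S1.
water balance: 920.78 + 0.849·S1 = 0.611·(1702 + S1)
(0.849 − 0.611)·S1 = 0.611×1702 − 920.78 = 119.14
S1 = 119.14 / 0.238 = 500.59 lb/h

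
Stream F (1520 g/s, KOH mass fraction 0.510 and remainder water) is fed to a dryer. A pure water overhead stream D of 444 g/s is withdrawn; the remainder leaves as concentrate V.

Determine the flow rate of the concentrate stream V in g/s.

Concentrate = 1520 − 444 = 1076 g/s.

1076 g/s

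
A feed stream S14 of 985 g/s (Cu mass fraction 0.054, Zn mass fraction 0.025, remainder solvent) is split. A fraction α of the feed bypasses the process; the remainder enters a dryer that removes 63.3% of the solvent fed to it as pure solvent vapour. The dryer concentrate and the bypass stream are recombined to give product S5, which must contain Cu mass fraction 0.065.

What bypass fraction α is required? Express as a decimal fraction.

All 985×0.054 = 53.19 g/s of Cu reaches S5, so S5 = 53.19/0.065 = 818.31 g/s and vapour = 166.69 g/s.
The evaporator receives (1−α)·985 of feed at 0.921 solvent and removes 0.633 of that solvent:
0.633×0.921×(1−α)×985 = 166.69
(1−α) = 166.69/574.25 = 0.2903;  α = 0.7097.

0.710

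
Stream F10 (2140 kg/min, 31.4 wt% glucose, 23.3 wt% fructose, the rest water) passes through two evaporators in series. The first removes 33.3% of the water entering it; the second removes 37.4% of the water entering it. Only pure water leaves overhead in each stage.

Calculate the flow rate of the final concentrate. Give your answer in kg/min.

1575 kg/min

water in feed = 2140×0.453 = 969.42 kg/min.
After stage 1: water left = (1−0.333)×969.42 = 646.6; stream total = 1817.2 kg/min.
After stage 2: water left = (1−0.374)×646.6 = 404.77; final concentrate = 1575.4 kg/min.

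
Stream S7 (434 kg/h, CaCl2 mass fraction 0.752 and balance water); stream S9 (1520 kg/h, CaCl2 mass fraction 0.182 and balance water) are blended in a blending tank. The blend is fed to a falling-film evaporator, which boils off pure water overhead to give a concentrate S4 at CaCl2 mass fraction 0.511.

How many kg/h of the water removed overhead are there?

CaCl2 entering = 434×0.752 + 1520×0.182 = 603.01 kg/h.
All CaCl2 reports to S4, so S4 = 603.01/0.511 = 1180.1 kg/h.
Total feed = 1954 kg/h; overhead = 1954 − 1180.1 = 773.95 kg/h.

773.9 kg/h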